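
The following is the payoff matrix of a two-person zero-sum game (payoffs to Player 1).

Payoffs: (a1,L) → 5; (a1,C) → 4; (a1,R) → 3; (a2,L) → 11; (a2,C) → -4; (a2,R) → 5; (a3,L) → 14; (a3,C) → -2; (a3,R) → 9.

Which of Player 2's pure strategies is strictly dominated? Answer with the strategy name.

C holds Player 1's payoff strictly below L in every row: 4 < 5, -4 < 11, -2 < 14.
So L is strictly dominated for Player 2.

L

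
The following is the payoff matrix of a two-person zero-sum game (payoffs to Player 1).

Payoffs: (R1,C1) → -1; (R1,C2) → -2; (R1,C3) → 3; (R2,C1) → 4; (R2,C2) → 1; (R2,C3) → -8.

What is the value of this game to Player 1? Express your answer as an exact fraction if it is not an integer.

Row minima: R1 → -2, R2 → -8; maximin = -2.
Column maxima: C1 → 4, C2 → 1, C3 → 3; minimax = 1.
-2 ≠ 1, so there is no saddle point; optimal play is mixed.
C1 is strictly dominated by C2 (it gives Player 1 strictly more in every row), so Player 2 never plays it.
On the remaining 2×2 (R1, R2 vs C2, C3):
Let Player 1 play R1 with probability p. Expected payoff against C2: (-2)p + 1(1−p) = −3p + 1; against C3: 3p + (-8)(1−p) = 11p − 8.
Setting these equal: −3p + 1 = 11p − 8 ⇒ −14p = -9 ⇒ p = 9/14, and the value is (-3)·(9/14) + 1 = -13/14.
For Player 2: with q = P(C2), equating R1's and R2's payoffs gives −5q + 3 = 9q − 8 ⇒ q = 11/14.

-13/14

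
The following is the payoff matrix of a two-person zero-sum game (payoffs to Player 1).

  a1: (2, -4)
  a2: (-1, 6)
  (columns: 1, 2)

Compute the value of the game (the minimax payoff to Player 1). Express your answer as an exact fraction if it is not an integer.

8/13

Row minima: a1 → -4, a2 → -1; maximin = -1.
Column maxima: 1 → 2, 2 → 6; minimax = 2.
-1 ≠ 2, so there is no saddle point; optimal play is mixed.
Let Player 1 play a1 with probability p. Expected payoff against 1: 2p + (-1)(1−p) = 3p − 1; against 2: (-4)p + 6(1−p) = −10p + 6.
Setting these equal: 3p − 1 = −10p + 6 ⇒ 13p = 7 ⇒ p = 7/13, and the value is (3)·(7/13) − 1 = 8/13.
For Player 2: with q = P(1), equating a1's and a2's payoffs gives 6q − 4 = −7q + 6 ⇒ q = 10/13.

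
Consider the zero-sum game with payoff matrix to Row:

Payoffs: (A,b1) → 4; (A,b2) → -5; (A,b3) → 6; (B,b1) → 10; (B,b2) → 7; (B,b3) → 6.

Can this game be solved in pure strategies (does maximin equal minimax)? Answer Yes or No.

Row minima: A → -5, B → 6; maximin = 6.
Column maxima: b1 → 10, b2 → 7, b3 → 6; minimax = 6.
maximin = minimax = 6, so a saddle point exists.

Yes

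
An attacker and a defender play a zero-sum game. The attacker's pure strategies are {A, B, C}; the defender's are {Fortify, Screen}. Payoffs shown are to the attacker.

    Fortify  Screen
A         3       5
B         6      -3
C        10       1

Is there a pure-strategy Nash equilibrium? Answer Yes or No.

Row minima: A → 3, B → -3, C → 1; maximin = 3.
Column maxima: Fortify → 10, Screen → 5; minimax = 5.
3 ≠ 5, so no pure-strategy equilibrium exists.

No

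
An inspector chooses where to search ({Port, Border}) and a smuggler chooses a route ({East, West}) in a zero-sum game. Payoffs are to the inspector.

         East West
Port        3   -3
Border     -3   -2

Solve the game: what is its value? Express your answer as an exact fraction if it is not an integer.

-15/7

Row minima: Port → -3, Border → -3; maximin = -3.
Column maxima: East → 3, West → -2; minimax = -2.
-3 ≠ -2, so there is no saddle point; optimal play is mixed.
Let the inspector play Port with probability p. Expected payoff against East: 3p + (-3)(1−p) = 6p − 3; against West: (-3)p + (-2)(1−p) = −p − 2.
Setting these equal: 6p − 3 = −p − 2 ⇒ 7p = 1 ⇒ p = 1/7, and the value is (6)·(1/7) − 3 = -15/7.
For the smuggler: with q = P(East), equating Port's and Border's payoffs gives 6q − 3 = −q − 2 ⇒ q = 1/7.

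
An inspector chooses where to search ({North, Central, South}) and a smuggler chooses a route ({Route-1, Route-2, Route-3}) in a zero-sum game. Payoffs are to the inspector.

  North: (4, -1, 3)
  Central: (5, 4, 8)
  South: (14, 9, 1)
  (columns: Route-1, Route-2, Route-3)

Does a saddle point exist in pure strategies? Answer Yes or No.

Row minima: North → -1, Central → 4, South → 1; maximin = 4.
Column maxima: Route-1 → 14, Route-2 → 9, Route-3 → 8; minimax = 8.
4 ≠ 8, so no pure-strategy equilibrium exists.

No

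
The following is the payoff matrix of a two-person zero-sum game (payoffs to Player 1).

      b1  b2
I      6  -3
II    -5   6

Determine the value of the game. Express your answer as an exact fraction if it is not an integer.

21/20

Row minima: I → -3, II → -5; maximin = -3.
Column maxima: b1 → 6, b2 → 6; minimax = 6.
-3 ≠ 6, so there is no saddle point; optimal play is mixed.
Let Player 1 play I with probability p. Expected payoff against b1: 6p + (-5)(1−p) = 11p − 5; against b2: (-3)p + 6(1−p) = −9p + 6.
Setting these equal: 11p − 5 = −9p + 6 ⇒ 20p = 11 ⇒ p = 11/20, and the value is (11)·(11/20) − 5 = 21/20.
For Player 2: with q = P(b1), equating I's and II's payoffs gives 9q − 3 = −11q + 6 ⇒ q = 9/20.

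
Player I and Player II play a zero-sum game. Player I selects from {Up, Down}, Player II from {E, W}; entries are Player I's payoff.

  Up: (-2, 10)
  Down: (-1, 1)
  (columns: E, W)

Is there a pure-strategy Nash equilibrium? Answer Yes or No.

Yes

Row minima: Up → -2, Down → -1; maximin = -1.
Column maxima: E → -1, W → 10; minimax = -1.
maximin = minimax = -1, so a saddle point exists.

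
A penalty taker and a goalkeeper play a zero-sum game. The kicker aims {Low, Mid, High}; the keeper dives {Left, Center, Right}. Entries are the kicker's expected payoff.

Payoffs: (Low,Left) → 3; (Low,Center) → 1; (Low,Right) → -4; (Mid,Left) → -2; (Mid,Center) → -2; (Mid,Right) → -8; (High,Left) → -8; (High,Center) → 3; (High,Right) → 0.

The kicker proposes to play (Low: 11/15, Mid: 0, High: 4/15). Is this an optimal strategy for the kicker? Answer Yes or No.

Against Left this mix gives (11/15)·3 + (4/15)·(-8) = 1/15.
Against Center this mix gives (11/15)·1 + (4/15)·3 = 23/15.
Against Right this mix gives (11/15)·(-4) + (4/15)·0 = -44/15.
The keeper will play Right, holding the kicker to -44/15. Shifting weight toward the row that does better against Right would raise this floor (the equalizing mix achieves -32/15 against both Right and Left), so the proposed strategy is not optimal.

No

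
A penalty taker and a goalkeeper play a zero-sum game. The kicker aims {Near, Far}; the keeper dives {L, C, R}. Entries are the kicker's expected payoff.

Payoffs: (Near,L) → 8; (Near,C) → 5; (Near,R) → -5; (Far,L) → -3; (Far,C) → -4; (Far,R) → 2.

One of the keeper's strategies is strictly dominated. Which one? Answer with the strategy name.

C holds the kicker's payoff strictly below L in every row: 5 < 8, -4 < -3.
So L is strictly dominated for the keeper.

L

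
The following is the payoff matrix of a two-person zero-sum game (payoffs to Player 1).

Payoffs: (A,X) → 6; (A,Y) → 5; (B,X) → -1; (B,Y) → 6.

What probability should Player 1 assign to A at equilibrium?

7/8

Row minima: A → 5, B → -1; maximin = 5.
Column maxima: X → 6, Y → 6; minimax = 6.
5 ≠ 6, so there is no saddle point; optimal play is mixed.
Let Player 1 play A with probability p. Expected payoff against X: 6p + (-1)(1−p) = 7p − 1; against Y: 5p + 6(1−p) = −p + 6.
Setting these equal: 7p − 1 = −p + 6 ⇒ 8p = 7 ⇒ p = 7/8, and the value is (7)·(7/8) − 1 = 41/8.
For Player 2: with q = P(X), equating A's and B's payoffs gives q + 5 = −7q + 6 ⇒ q = 1/8.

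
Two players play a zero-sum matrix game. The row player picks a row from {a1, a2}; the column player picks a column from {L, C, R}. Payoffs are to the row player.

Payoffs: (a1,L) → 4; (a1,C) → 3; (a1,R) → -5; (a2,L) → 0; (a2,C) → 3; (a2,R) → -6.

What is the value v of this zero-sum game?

-5

Row minima: a1 → -5, a2 → -6; maximin = -5.
Column maxima: L → 4, C → 3, R → -5; minimax = -5.
Since maximin = minimax = -5, there is a saddle point and the value is -5.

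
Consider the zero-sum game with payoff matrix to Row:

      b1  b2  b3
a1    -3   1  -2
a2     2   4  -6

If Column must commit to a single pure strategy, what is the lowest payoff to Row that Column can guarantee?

-2

Column maxima: b1 → 2, b2 → 4, b3 → -2.
The smallest of these is -2.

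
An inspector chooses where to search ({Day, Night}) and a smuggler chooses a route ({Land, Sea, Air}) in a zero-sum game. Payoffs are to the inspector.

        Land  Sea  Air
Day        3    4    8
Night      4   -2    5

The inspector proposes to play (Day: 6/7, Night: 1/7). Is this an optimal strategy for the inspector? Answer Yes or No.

Yes

Against Land this mix gives (6/7)·3 + (1/7)·4 = 22/7.
Against Sea this mix gives (6/7)·4 + (1/7)·(-2) = 22/7.
Against Air this mix gives (6/7)·8 + (1/7)·5 = 53/7.
All of the smuggler's active replies (Land, Sea) yield 22/7, and no column does worse for the inspector. The mix makes the smuggler indifferent and guarantees 22/7, so it is optimal.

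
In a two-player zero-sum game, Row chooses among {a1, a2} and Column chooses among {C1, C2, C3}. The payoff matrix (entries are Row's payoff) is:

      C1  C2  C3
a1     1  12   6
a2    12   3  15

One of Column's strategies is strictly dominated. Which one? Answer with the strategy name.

C1 holds Row's payoff strictly below C3 in every row: 1 < 6, 12 < 15.
So C3 is strictly dominated for Column.

C3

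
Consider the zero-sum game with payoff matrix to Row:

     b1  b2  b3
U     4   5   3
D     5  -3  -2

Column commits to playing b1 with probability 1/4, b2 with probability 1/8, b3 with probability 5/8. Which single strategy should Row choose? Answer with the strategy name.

Expected payoff of U: (1/4)·4 + (1/8)·5 + (5/8)·3 = 7/2.
Expected payoff of D: (1/4)·5 + (1/8)·(-3) + (5/8)·(-2) = -3/8.
The largest is 7/2, so Row's best response is U.

U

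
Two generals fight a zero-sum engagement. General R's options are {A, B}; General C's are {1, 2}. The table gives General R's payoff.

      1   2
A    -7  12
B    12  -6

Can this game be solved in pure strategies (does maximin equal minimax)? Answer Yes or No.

No

Row minima: A → -7, B → -6; maximin = -6.
Column maxima: 1 → 12, 2 → 12; minimax = 12.
-6 ≠ 12, so no pure-strategy equilibrium exists.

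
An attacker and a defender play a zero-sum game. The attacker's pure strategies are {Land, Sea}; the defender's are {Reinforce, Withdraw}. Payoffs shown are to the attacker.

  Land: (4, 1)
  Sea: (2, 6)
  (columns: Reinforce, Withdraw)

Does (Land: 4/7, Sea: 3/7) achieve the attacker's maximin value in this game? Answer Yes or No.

Yes

Against Reinforce this mix gives (4/7)·4 + (3/7)·2 = 22/7.
Against Withdraw this mix gives (4/7)·1 + (3/7)·6 = 22/7.
All of the defender's active replies (Reinforce, Withdraw) yield 22/7, and no column does worse for the attacker. The mix makes the defender indifferent and guarantees 22/7, so it is optimal.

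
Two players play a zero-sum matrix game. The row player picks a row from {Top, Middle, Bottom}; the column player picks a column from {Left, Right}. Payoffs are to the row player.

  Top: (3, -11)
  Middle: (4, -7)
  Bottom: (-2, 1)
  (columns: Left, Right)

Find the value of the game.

Row minima: Top → -11, Middle → -7, Bottom → -2; maximin = -2.
Column maxima: Left → 4, Right → 1; minimax = 1.
-2 ≠ 1, so there is no saddle point; optimal play is mixed.
Top is strictly dominated by Middle, so the row player never plays it.
On the remaining 2×2 (Middle, Bottom vs Left, Right):
Let the row player play Middle with probability p. Expected payoff against Left: 4p + (-2)(1−p) = 6p − 2; against Right: (-7)p + 1(1−p) = −8p + 1.
Setting these equal: 6p − 2 = −8p + 1 ⇒ 14p = 3 ⇒ p = 3/14, and the value is (6)·(3/14) − 2 = -5/7.
For the column player: with q = P(Left), equating Middle's and Bottom's payoffs gives 11q − 7 = −3q + 1 ⇒ q = 4/7.

-5/7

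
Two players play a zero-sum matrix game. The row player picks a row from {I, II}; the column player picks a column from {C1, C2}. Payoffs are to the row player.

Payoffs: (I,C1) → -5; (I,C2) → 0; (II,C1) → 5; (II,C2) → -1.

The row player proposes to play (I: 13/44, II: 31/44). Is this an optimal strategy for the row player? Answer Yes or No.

Against C1 this mix gives (13/44)·(-5) + (31/44)·5 = 45/22.
Against C2 this mix gives (13/44)·0 + (31/44)·(-1) = -31/44.
The column player will play C2, holding the row player to -31/44. Shifting weight toward the row that does better against C2 would raise this floor (the equalizing mix achieves -5/11 against both C2 and C1), so the proposed strategy is not optimal.

No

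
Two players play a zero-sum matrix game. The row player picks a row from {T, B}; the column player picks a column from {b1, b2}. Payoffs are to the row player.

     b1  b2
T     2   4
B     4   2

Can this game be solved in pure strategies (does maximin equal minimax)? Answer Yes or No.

Row minima: T → 2, B → 2; maximin = 2.
Column maxima: b1 → 4, b2 → 4; minimax = 4.
2 ≠ 4, so no pure-strategy equilibrium exists.

No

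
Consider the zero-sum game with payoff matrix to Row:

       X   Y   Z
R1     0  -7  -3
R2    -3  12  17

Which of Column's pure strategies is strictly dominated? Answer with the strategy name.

Z

Y holds Row's payoff strictly below Z in every row: -7 < -3, 12 < 17.
So Z is strictly dominated for Column.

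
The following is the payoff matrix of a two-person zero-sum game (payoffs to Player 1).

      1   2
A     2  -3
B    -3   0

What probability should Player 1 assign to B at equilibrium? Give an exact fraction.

Row minima: A → -3, B → -3; maximin = -3.
Column maxima: 1 → 2, 2 → 0; minimax = 0.
-3 ≠ 0, so there is no saddle point; optimal play is mixed.
Let Player 1 play A with probability p. Expected payoff against 1: 2p + (-3)(1−p) = 5p − 3; against 2: (-3)p + 0(1−p) = −3p.
Setting these equal: 5p − 3 = −3p ⇒ 8p = 3 ⇒ p = 3/8, and the value is (5)·(3/8) − 3 = -9/8.
For Player 2: with q = P(1), equating A's and B's payoffs gives 5q − 3 = −3q ⇒ q = 3/8.

5/8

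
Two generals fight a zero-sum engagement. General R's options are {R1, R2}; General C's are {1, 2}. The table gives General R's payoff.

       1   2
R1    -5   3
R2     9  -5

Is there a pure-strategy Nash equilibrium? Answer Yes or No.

Row minima: R1 → -5, R2 → -5; maximin = -5.
Column maxima: 1 → 9, 2 → 3; minimax = 3.
-5 ≠ 3, so no pure-strategy equilibrium exists.

No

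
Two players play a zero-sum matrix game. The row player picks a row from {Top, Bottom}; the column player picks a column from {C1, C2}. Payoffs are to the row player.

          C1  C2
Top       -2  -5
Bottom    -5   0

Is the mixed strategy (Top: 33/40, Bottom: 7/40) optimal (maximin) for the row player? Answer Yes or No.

Against C1 this mix gives (33/40)·(-2) + (7/40)·(-5) = -101/40.
Against C2 this mix gives (33/40)·(-5) + (7/40)·0 = -33/8.
The column player will play C2, holding the row player to -33/8. Shifting weight toward the row that does better against C2 would raise this floor (the equalizing mix achieves -25/8 against both C2 and C1), so the proposed strategy is not optimal.

No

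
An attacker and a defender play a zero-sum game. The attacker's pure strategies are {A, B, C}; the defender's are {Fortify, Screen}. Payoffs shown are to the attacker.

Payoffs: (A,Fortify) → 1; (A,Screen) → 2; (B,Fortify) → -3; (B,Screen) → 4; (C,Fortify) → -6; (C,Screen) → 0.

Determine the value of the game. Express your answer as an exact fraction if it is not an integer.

Row minima: A → 1, B → -3, C → -6; maximin = 1.
Column maxima: Fortify → 1, Screen → 4; minimax = 1.
Since maximin = minimax = 1, there is a saddle point and the value is 1.

1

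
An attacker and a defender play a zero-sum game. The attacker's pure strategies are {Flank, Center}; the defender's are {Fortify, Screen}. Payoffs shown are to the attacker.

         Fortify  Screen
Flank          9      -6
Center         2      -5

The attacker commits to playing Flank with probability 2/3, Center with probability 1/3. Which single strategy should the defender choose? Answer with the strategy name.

Screen

If the defender plays Fortify, the attacker's expected payoff is (2/3)·9 + (1/3)·2 = 20/3.
If the defender plays Screen, the attacker's expected payoff is (2/3)·(-6) + (1/3)·(-5) = -17/3.
The defender minimizes the attacker's payoff; the smallest is -17/3, so the best response is Screen.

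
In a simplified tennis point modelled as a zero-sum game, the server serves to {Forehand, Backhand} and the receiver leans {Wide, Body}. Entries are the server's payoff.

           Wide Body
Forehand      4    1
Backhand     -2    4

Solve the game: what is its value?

Row minima: Forehand → 1, Backhand → -2; maximin = 1.
Column maxima: Wide → 4, Body → 4; minimax = 4.
1 ≠ 4, so there is no saddle point; optimal play is mixed.
Let the server play Forehand with probability p. Expected payoff against Wide: 4p + (-2)(1−p) = 6p − 2; against Body: 1p + 4(1−p) = −3p + 4.
Setting these equal: 6p − 2 = −3p + 4 ⇒ 9p = 6 ⇒ p = 2/3, and the value is (6)·(2/3) − 2 = 2.
For the receiver: with q = P(Wide), equating Forehand's and Backhand's payoffs gives 3q + 1 = −6q + 4 ⇒ q = 1/3.

2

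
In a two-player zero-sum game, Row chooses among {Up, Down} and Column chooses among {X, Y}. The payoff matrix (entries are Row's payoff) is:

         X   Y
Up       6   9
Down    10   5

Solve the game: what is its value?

Row minima: Up → 6, Down → 5; maximin = 6.
Column maxima: X → 10, Y → 9; minimax = 9.
6 ≠ 9, so there is no saddle point; optimal play is mixed.
Let Row play Up with probability p. Expected payoff against X: 6p + 10(1−p) = −4p + 10; against Y: 9p + 5(1−p) = 4p + 5.
Setting these equal: −4p + 10 = 4p + 5 ⇒ −8p = -5 ⇒ p = 5/8, and the value is (-4)·(5/8) + 10 = 15/2.
For Column: with q = P(X), equating Up's and Down's payoffs gives −3q + 9 = 5q + 5 ⇒ q = 1/2.

15/2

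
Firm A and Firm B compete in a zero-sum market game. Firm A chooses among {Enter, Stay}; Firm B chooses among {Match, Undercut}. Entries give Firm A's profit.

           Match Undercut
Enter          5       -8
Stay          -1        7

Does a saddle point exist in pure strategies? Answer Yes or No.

No

Row minima: Enter → -8, Stay → -1; maximin = -1.
Column maxima: Match → 5, Undercut → 7; minimax = 5.
-1 ≠ 5, so no pure-strategy equilibrium exists.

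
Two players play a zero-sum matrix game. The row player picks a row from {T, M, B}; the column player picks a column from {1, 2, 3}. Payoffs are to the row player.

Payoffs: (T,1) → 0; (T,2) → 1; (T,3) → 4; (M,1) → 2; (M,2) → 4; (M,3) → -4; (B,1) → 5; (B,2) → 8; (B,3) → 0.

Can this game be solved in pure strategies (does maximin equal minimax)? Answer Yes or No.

Row minima: T → 0, M → -4, B → 0; maximin = 0.
Column maxima: 1 → 5, 2 → 8, 3 → 4; minimax = 4.
0 ≠ 4, so no pure-strategy equilibrium exists.

No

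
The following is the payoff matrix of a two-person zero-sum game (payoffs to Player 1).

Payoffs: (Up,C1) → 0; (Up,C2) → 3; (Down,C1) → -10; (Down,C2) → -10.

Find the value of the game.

0

Row minima: Up → 0, Down → -10; maximin = 0.
Column maxima: C1 → 0, C2 → 3; minimax = 0.
Since maximin = minimax = 0, there is a saddle point and the value is 0.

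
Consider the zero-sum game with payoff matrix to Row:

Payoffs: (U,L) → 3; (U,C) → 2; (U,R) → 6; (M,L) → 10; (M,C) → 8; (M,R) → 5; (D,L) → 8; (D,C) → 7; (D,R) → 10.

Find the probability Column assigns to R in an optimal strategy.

Row minima: U → 2, M → 5, D → 7; maximin = 7.
Column maxima: L → 10, C → 8, R → 10; minimax = 8.
7 ≠ 8, so there is no saddle point; optimal play is mixed.
U is strictly dominated by D, so Row never plays it.
L is strictly dominated by C (it gives Row strictly more in every row), so Column never plays it.
On the remaining 2×2 (M, D vs C, R):
Let Row play M with probability p. Expected payoff against C: 8p + 7(1−p) = p + 7; against R: 5p + 10(1−p) = −5p + 10.
Setting these equal: p + 7 = −5p + 10 ⇒ 6p = 3 ⇒ p = 1/2, and the value is (1)·(1/2) + 7 = 15/2.
For Column: with q = P(C), equating M's and D's payoffs gives 3q + 5 = −3q + 10 ⇒ q = 5/6.

1/6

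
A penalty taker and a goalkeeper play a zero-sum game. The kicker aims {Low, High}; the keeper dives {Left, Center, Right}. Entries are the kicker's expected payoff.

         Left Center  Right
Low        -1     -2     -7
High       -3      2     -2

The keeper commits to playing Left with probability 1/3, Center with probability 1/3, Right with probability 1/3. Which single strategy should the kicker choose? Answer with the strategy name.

Expected payoff of Low: (1/3)·(-1) + (1/3)·(-2) + (1/3)·(-7) = -10/3.
Expected payoff of High: (1/3)·(-3) + (1/3)·2 + (1/3)·(-2) = -1.
The largest is -1, so the kicker's best response is High.

High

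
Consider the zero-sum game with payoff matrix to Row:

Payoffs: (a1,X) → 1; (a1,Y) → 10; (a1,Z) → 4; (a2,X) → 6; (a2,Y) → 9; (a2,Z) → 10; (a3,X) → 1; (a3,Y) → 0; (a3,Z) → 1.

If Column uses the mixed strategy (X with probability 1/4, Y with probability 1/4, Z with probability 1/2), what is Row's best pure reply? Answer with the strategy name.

a2

Expected payoff of a1: (1/4)·1 + (1/4)·10 + (1/2)·4 = 19/4.
Expected payoff of a2: (1/4)·6 + (1/4)·9 + (1/2)·10 = 35/4.
Expected payoff of a3: (1/4)·1 + (1/4)·0 + (1/2)·1 = 3/4.
The largest is 35/4, so Row's best response is a2.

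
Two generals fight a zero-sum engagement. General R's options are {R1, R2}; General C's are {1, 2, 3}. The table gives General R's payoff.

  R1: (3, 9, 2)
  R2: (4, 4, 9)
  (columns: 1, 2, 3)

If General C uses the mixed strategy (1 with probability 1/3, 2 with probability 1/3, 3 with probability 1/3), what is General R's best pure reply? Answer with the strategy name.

R2

Expected payoff of R1: (1/3)·3 + (1/3)·9 + (1/3)·2 = 14/3.
Expected payoff of R2: (1/3)·4 + (1/3)·4 + (1/3)·9 = 17/3.
The largest is 17/3, so General R's best response is R2.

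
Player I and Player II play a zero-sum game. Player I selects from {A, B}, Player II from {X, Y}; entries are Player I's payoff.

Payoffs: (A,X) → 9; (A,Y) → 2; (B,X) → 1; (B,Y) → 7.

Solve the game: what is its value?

Row minima: A → 2, B → 1; maximin = 2.
Column maxima: X → 9, Y → 7; minimax = 7.
2 ≠ 7, so there is no saddle point; optimal play is mixed.
Let Player I play A with probability p. Expected payoff against X: 9p + 1(1−p) = 8p + 1; against Y: 2p + 7(1−p) = −5p + 7.
Setting these equal: 8p + 1 = −5p + 7 ⇒ 13p = 6 ⇒ p = 6/13, and the value is (8)·(6/13) + 1 = 61/13.
For Player II: with q = P(X), equating A's and B's payoffs gives 7q + 2 = −6q + 7 ⇒ q = 5/13.

61/13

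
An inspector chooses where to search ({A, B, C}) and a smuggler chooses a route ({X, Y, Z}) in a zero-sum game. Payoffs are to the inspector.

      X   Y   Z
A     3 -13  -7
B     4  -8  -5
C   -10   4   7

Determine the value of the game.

Row minima: A → -13, B → -8, C → -10; maximin = -8.
Column maxima: X → 4, Y → 4, Z → 7; minimax = 4.
-8 ≠ 4, so there is no saddle point; optimal play is mixed.
A is strictly dominated by B, so the inspector never plays it.
Z is strictly dominated by Y (it gives the inspector strictly more in every row), so the smuggler never plays it.
On the remaining 2×2 (B, C vs X, Y):
Let the inspector play B with probability p. Expected payoff against X: 4p + (-10)(1−p) = 14p − 10; against Y: (-8)p + 4(1−p) = −12p + 4.
Setting these equal: 14p − 10 = −12p + 4 ⇒ 26p = 14 ⇒ p = 7/13, and the value is (14)·(7/13) − 10 = -32/13.
For the smuggler: with q = P(X), equating B's and C's payoffs gives 12q − 8 = −14q + 4 ⇒ q = 6/13.

-32/13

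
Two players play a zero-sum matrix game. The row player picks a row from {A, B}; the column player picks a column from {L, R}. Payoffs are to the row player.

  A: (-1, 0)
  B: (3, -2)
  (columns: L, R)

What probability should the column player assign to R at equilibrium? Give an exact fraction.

2/3

Row minima: A → -1, B → -2; maximin = -1.
Column maxima: L → 3, R → 0; minimax = 0.
-1 ≠ 0, so there is no saddle point; optimal play is mixed.
Let the row player play A with probability p. Expected payoff against L: (-1)p + 3(1−p) = −4p + 3; against R: 0p + (-2)(1−p) = 2p − 2.
Setting these equal: −4p + 3 = 2p − 2 ⇒ −6p = -5 ⇒ p = 5/6, and the value is (-4)·(5/6) + 3 = -1/3.
For the column player: with q = P(L), equating A's and B's payoffs gives −q = 5q − 2 ⇒ q = 1/3.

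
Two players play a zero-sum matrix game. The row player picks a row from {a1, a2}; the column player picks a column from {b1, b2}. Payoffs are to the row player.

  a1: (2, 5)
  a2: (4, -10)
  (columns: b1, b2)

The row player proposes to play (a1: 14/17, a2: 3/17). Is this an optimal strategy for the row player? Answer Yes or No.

Yes

Against b1 this mix gives (14/17)·2 + (3/17)·4 = 40/17.
Against b2 this mix gives (14/17)·5 + (3/17)·(-10) = 40/17.
All of the column player's active replies (b1, b2) yield 40/17, and no column does worse for the row player. The mix makes the column player indifferent and guarantees 40/17, so it is optimal.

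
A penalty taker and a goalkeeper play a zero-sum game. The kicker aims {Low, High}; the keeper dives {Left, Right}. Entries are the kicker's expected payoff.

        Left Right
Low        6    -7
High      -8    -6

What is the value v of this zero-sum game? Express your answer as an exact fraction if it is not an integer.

-92/15

Row minima: Low → -7, High → -8; maximin = -7.
Column maxima: Left → 6, Right → -6; minimax = -6.
-7 ≠ -6, so there is no saddle point; optimal play is mixed.
Let the kicker play Low with probability p. Expected payoff against Left: 6p + (-8)(1−p) = 14p − 8; against Right: (-7)p + (-6)(1−p) = −p − 6.
Setting these equal: 14p − 8 = −p − 6 ⇒ 15p = 2 ⇒ p = 2/15, and the value is (14)·(2/15) − 8 = -92/15.
For the keeper: with q = P(Left), equating Low's and High's payoffs gives 13q − 7 = −2q − 6 ⇒ q = 1/15.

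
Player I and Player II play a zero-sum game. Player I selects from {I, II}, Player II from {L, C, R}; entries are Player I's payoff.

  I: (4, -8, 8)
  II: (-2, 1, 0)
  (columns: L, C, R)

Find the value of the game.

Row minima: I → -8, II → -2; maximin = -2.
Column maxima: L → 4, C → 1, R → 8; minimax = 1.
-2 ≠ 1, so there is no saddle point; optimal play is mixed.
R is strictly dominated by L (it gives Player I strictly more in every row), so Player II never plays it.
On the remaining 2×2 (I, II vs L, C):
Let Player I play I with probability p. Expected payoff against L: 4p + (-2)(1−p) = 6p − 2; against C: (-8)p + 1(1−p) = −9p + 1.
Setting these equal: 6p − 2 = −9p + 1 ⇒ 15p = 3 ⇒ p = 1/5, and the value is (6)·(1/5) − 2 = -4/5.
For Player II: with q = P(L), equating I's and II's payoffs gives 12q − 8 = −3q + 1 ⇒ q = 3/5.

-4/5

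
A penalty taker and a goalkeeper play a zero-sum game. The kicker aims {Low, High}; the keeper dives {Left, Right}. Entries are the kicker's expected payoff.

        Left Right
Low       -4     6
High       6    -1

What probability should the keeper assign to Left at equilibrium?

7/17

Row minima: Low → -4, High → -1; maximin = -1.
Column maxima: Left → 6, Right → 6; minimax = 6.
-1 ≠ 6, so there is no saddle point; optimal play is mixed.
Let the kicker play Low with probability p. Expected payoff against Left: (-4)p + 6(1−p) = −10p + 6; against Right: 6p + (-1)(1−p) = 7p − 1.
Setting these equal: −10p + 6 = 7p − 1 ⇒ −17p = -7 ⇒ p = 7/17, and the value is (-10)·(7/17) + 6 = 32/17.
For the keeper: with q = P(Left), equating Low's and High's payoffs gives −10q + 6 = 7q − 1 ⇒ q = 7/17.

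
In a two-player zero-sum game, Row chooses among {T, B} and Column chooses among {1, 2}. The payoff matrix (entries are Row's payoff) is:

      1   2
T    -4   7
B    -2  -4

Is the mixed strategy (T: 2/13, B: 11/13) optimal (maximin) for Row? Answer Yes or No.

Yes

Against 1 this mix gives (2/13)·(-4) + (11/13)·(-2) = -30/13.
Against 2 this mix gives (2/13)·7 + (11/13)·(-4) = -30/13.
All of Column's active replies (1, 2) yield -30/13, and no column does worse for Row. The mix makes Column indifferent and guarantees -30/13, so it is optimal.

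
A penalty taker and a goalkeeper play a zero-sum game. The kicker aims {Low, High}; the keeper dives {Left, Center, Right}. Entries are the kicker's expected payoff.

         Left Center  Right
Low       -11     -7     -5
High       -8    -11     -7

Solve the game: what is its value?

-65/7

Row minima: Low → -11, High → -11; maximin = -11.
Column maxima: Left → -8, Center → -7, Right → -5; minimax = -8.
-11 ≠ -8, so there is no saddle point; optimal play is mixed.
Right is strictly dominated by Left (it gives the kicker strictly more in every row), so the keeper never plays it.
On the remaining 2×2 (Low, High vs Left, Center):
Let the kicker play Low with probability p. Expected payoff against Left: (-11)p + (-8)(1−p) = −3p − 8; against Center: (-7)p + (-11)(1−p) = 4p − 11.
Setting these equal: −3p − 8 = 4p − 11 ⇒ −7p = -3 ⇒ p = 3/7, and the value is (-3)·(3/7) − 8 = -65/7.
For the keeper: with q = P(Left), equating Low's and High's payoffs gives −4q − 7 = 3q − 11 ⇒ q = 4/7.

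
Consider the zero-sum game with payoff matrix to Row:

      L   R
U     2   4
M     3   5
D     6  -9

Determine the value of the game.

Row minima: U → 2, M → 3, D → -9; maximin = 3.
Column maxima: L → 6, R → 5; minimax = 5.
3 ≠ 5, so there is no saddle point; optimal play is mixed.
U is strictly dominated by M, so Row never plays it.
On the remaining 2×2 (M, D vs L, R):
Let Row play M with probability p. Expected payoff against L: 3p + 6(1−p) = −3p + 6; against R: 5p + (-9)(1−p) = 14p − 9.
Setting these equal: −3p + 6 = 14p − 9 ⇒ −17p = -15 ⇒ p = 15/17, and the value is (-3)·(15/17) + 6 = 57/17.
For Column: with q = P(L), equating M's and D's payoffs gives −2q + 5 = 15q − 9 ⇒ q = 14/17.

57/17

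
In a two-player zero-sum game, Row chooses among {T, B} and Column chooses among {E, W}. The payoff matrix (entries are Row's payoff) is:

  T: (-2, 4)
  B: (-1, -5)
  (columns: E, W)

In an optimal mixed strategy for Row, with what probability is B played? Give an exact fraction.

3/5

Row minima: T → -2, B → -5; maximin = -2.
Column maxima: E → -1, W → 4; minimax = -1.
-2 ≠ -1, so there is no saddle point; optimal play is mixed.
Let Row play T with probability p. Expected payoff against E: (-2)p + (-1)(1−p) = −p − 1; against W: 4p + (-5)(1−p) = 9p − 5.
Setting these equal: −p − 1 = 9p − 5 ⇒ −10p = -4 ⇒ p = 2/5, and the value is (-1)·(2/5) − 1 = -7/5.
For Column: with q = P(E), equating T's and B's payoffs gives −6q + 4 = 4q − 5 ⇒ q = 9/10.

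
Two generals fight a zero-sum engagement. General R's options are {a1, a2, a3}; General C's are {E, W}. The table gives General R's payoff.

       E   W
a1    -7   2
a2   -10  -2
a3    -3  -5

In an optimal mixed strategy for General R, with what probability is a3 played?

9/11

Row minima: a1 → -7, a2 → -10, a3 → -5; maximin = -5.
Column maxima: E → -3, W → 2; minimax = -3.
-5 ≠ -3, so there is no saddle point; optimal play is mixed.
a2 is strictly dominated by a1, so General R never plays it.
On the remaining 2×2 (a1, a3 vs E, W):
Let General R play a1 with probability p. Expected payoff against E: (-7)p + (-3)(1−p) = −4p − 3; against W: 2p + (-5)(1−p) = 7p − 5.
Setting these equal: −4p − 3 = 7p − 5 ⇒ −11p = -2 ⇒ p = 2/11, and the value is (-4)·(2/11) − 3 = -41/11.
For General C: with q = P(E), equating a1's and a3's payoffs gives −9q + 2 = 2q − 5 ⇒ q = 7/11.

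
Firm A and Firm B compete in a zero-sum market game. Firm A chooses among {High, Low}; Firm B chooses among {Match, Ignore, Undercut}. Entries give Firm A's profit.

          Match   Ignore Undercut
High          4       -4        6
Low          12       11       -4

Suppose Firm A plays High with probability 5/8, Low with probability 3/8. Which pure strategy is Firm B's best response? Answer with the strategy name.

If Firm B plays Match, Firm A's expected payoff is (5/8)·4 + (3/8)·12 = 7.
If Firm B plays Ignore, Firm A's expected payoff is (5/8)·(-4) + (3/8)·11 = 13/8.
If Firm B plays Undercut, Firm A's expected payoff is (5/8)·6 + (3/8)·(-4) = 9/4.
Firm B minimizes Firm A's payoff; the smallest is 13/8, so the best response is Ignore.

Ignore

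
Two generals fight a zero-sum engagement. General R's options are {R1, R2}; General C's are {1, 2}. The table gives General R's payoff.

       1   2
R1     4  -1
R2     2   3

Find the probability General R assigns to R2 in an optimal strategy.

5/6

Row minima: R1 → -1, R2 → 2; maximin = 2.
Column maxima: 1 → 4, 2 → 3; minimax = 3.
2 ≠ 3, so there is no saddle point; optimal play is mixed.
Let General R play R1 with probability p. Expected payoff against 1: 4p + 2(1−p) = 2p + 2; against 2: (-1)p + 3(1−p) = −4p + 3.
Setting these equal: 2p + 2 = −4p + 3 ⇒ 6p = 1 ⇒ p = 1/6, and the value is (2)·(1/6) + 2 = 7/3.
For General C: with q = P(1), equating R1's and R2's payoffs gives 5q − 1 = −q + 3 ⇒ q = 2/3.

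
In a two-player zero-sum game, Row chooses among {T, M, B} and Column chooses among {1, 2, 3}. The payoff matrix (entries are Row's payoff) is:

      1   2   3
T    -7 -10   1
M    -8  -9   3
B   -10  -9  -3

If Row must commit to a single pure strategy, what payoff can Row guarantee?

Row minima: T → -10, M → -9, B → -10.
The best of these is -9.

-9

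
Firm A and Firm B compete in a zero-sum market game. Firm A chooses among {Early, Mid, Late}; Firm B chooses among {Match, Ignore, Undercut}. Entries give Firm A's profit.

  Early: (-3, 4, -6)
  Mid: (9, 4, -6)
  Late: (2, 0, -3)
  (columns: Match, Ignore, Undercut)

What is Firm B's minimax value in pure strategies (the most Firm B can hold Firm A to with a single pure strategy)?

-3

Column maxima: Match → 9, Ignore → 4, Undercut → -3.
The smallest of these is -3.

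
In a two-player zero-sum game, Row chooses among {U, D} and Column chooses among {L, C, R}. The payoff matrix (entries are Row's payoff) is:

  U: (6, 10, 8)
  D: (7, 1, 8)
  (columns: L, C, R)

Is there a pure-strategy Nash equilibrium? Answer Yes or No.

Row minima: U → 6, D → 1; maximin = 6.
Column maxima: L → 7, C → 10, R → 8; minimax = 7.
6 ≠ 7, so no pure-strategy equilibrium exists.

No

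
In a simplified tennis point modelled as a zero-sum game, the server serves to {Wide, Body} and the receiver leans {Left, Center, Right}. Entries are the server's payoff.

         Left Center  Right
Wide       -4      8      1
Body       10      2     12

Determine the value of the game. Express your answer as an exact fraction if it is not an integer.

22/5

Row minima: Wide → -4, Body → 2; maximin = 2.
Column maxima: Left → 10, Center → 8, Right → 12; minimax = 8.
2 ≠ 8, so there is no saddle point; optimal play is mixed.
Right is strictly dominated by Left (it gives the server strictly more in every row), so the receiver never plays it.
On the remaining 2×2 (Wide, Body vs Left, Center):
Let the server play Wide with probability p. Expected payoff against Left: (-4)p + 10(1−p) = −14p + 10; against Center: 8p + 2(1−p) = 6p + 2.
Setting these equal: −14p + 10 = 6p + 2 ⇒ −20p = -8 ⇒ p = 2/5, and the value is (-14)·(2/5) + 10 = 22/5.
For the receiver: with q = P(Left), equating Wide's and Body's payoffs gives −12q + 8 = 8q + 2 ⇒ q = 3/10.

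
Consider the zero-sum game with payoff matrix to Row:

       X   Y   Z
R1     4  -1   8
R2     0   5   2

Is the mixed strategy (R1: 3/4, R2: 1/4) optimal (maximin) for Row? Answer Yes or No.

No

Against X this mix gives (3/4)·4 + (1/4)·0 = 3.
Against Y this mix gives (3/4)·(-1) + (1/4)·5 = 1/2.
Against Z this mix gives (3/4)·8 + (1/4)·2 = 13/2.
Column will play Y, holding Row to 1/2. Shifting weight toward the row that does better against Y would raise this floor (the equalizing mix achieves 2 against both Y and X), so the proposed strategy is not optimal.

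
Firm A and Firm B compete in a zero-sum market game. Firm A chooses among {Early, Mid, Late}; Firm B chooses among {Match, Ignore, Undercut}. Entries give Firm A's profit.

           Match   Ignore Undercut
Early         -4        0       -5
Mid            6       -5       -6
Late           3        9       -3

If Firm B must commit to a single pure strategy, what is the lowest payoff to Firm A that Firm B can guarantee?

Column maxima: Match → 6, Ignore → 9, Undercut → -3.
The smallest of these is -3.

-3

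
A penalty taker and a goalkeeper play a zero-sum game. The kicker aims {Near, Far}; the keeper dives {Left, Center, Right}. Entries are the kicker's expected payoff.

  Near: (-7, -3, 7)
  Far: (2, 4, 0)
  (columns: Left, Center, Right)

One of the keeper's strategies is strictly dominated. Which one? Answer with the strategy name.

Center

Left holds the kicker's payoff strictly below Center in every row: -7 < -3, 2 < 4.
So Center is strictly dominated for the keeper.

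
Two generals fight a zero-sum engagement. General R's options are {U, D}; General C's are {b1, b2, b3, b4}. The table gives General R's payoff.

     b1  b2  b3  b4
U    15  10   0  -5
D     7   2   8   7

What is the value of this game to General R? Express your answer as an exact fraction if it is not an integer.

Row minima: U → -5, D → 2; maximin = 2.
Column maxima: b1 → 15, b2 → 10, b3 → 8, b4 → 7; minimax = 7.
2 ≠ 7, so there is no saddle point; optimal play is mixed.
b1 is strictly dominated by b2 (it gives General R strictly more in every row), so General C never plays it.
b3 is strictly dominated by b4 (it gives General R strictly more in every row), so General C never plays it.
On the remaining 2×2 (U, D vs b2, b4):
Let General R play U with probability p. Expected payoff against b2: 10p + 2(1−p) = 8p + 2; against b4: (-5)p + 7(1−p) = −12p + 7.
Setting these equal: 8p + 2 = −12p + 7 ⇒ 20p = 5 ⇒ p = 1/4, and the value is (8)·(1/4) + 2 = 4.
For General C: with q = P(b2), equating U's and D's payoffs gives 15q − 5 = −5q + 7 ⇒ q = 3/5.

4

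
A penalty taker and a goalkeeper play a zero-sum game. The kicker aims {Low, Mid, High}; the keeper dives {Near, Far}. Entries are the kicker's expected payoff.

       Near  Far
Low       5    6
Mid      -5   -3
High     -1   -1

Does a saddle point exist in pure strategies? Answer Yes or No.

Yes

Row minima: Low → 5, Mid → -5, High → -1; maximin = 5.
Column maxima: Near → 5, Far → 6; minimax = 5.
maximin = minimax = 5, so a saddle point exists.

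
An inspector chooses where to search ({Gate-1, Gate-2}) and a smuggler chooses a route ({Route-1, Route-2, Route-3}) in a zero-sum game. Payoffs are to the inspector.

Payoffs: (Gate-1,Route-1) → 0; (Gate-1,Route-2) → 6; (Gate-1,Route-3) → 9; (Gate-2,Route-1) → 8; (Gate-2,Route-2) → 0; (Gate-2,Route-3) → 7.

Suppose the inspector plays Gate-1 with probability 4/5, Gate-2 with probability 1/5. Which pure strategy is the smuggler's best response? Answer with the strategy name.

Route-1

If the smuggler plays Route-1, the inspector's expected payoff is (4/5)·0 + (1/5)·8 = 8/5.
If the smuggler plays Route-2, the inspector's expected payoff is (4/5)·6 + (1/5)·0 = 24/5.
If the smuggler plays Route-3, the inspector's expected payoff is (4/5)·9 + (1/5)·7 = 43/5.
The smuggler minimizes the inspector's payoff; the smallest is 8/5, so the best response is Route-1.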